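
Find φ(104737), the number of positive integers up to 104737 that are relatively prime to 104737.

Factor: 104737 = 17 · 61 · 101.
φ(104737) = (17−1) · (61−1) · (101−1) = 16 · 60 · 100 = 96000.

96000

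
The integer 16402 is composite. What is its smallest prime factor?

2

16402 is even: 2 divides it.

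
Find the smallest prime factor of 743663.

743663 is odd.
Digit sum 29, not divisible by 3.
Ends in 3: not divisible by 5.
7: 743663 = 7·106237 + 4
11: 743663 = 11·67605 + 8
13: 743663 = 13·57204 + 11
17: 743663 = 17·43744 + 15
19: 743663 = 19·39140 + 3
23: 743663 = 23·32333 + 4
29: 743663 = 29·25643 + 16
31: 743663 = 31·23989 + 4
37: 743663 = 37·20099

37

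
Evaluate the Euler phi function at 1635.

864

Factor: 1635 = 3 · 5 · 109.
φ(1635) = (3−1) · (5−1) · (109−1) = 2 · 4 · 108 = 864.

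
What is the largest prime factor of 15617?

97

15617 = 7 · 2231
2231 = 23 · 97
97 is prime.
So 15617 = 7 · 23 · 97; the largest prime factor is 97.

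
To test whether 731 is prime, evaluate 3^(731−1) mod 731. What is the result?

3^1 ≡ 3 (mod 731)
3^2 ≡ 3^2 = 9 ≡ 9 (mod 731)
3^4 ≡ 9^2 = 81 ≡ 81 (mod 731)
3^8 ≡ 81^2 = 6561 ≡ 713 (mod 731)
3^16 ≡ 713^2 = 508369 ≡ 324 (mod 731)
3^32 ≡ 324^2 = 104976 ≡ 443 (mod 731)
3^64 ≡ 443^2 = 196249 ≡ 341 (mod 731)
3^128 ≡ 341^2 = 116281 ≡ 52 (mod 731)
3^256 ≡ 52^2 = 2704 ≡ 511 (mod 731)
3^512 ≡ 511^2 = 261121 ≡ 154 (mod 731)
730 = 512 + 128 + 64 + 16 + 8 + 2 in binary powers of 2.
So 3^730 ≡ 154 · 52 · 341 · 324 · 713 · 9 ≡ 195 (mod 731).
Since 195 ≠ 1, base 3 is a Fermat witness: 731 is composite.

195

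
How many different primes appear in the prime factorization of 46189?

46189 = 11 · 4199
4199 = 13 · 323
323 = 17 · 19
46189 = 11 · 13 · 17 · 19, which has 4 distinct prime factors.

4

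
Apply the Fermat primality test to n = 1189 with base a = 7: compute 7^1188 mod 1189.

45

7^1 ≡ 7 (mod 1189)
7^2 ≡ 7^2 = 49 ≡ 49 (mod 1189)
7^4 ≡ 49^2 = 2401 ≡ 23 (mod 1189)
7^8 ≡ 23^2 = 529 ≡ 529 (mod 1189)
7^16 ≡ 529^2 = 279841 ≡ 426 (mod 1189)
7^32 ≡ 426^2 = 181476 ≡ 748 (mod 1189)
7^64 ≡ 748^2 = 559504 ≡ 674 (mod 1189)
7^128 ≡ 674^2 = 454276 ≡ 78 (mod 1189)
7^256 ≡ 78^2 = 6084 ≡ 139 (mod 1189)
7^512 ≡ 139^2 = 19321 ≡ 297 (mod 1189)
7^1024 ≡ 297^2 = 88209 ≡ 223 (mod 1189)
1188 = 1024 + 128 + 32 + 4 in binary powers of 2.
So 7^1188 ≡ 223 · 78 · 748 · 23 ≡ 45 (mod 1189).
Since 45 ≠ 1, base 7 is a Fermat witness: 1189 is composite.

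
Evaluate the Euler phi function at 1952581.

1900800

Factor: 1952581 = 67 · 151 · 193.
φ(1952581) = (67−1) · (151−1) · (193−1) = 66 · 150 · 192 = 1900800.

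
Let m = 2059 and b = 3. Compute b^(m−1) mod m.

289

3^1 ≡ 3 (mod 2059)
3^2 ≡ 3^2 = 9 ≡ 9 (mod 2059)
3^4 ≡ 9^2 = 81 ≡ 81 (mod 2059)
3^8 ≡ 81^2 = 6561 ≡ 384 (mod 2059)
3^16 ≡ 384^2 = 147456 ≡ 1267 (mod 2059)
3^32 ≡ 1267^2 = 1605289 ≡ 1328 (mod 2059)
3^64 ≡ 1328^2 = 1763584 ≡ 1080 (mod 2059)
3^128 ≡ 1080^2 = 1166400 ≡ 1006 (mod 2059)
3^256 ≡ 1006^2 = 1012036 ≡ 1067 (mod 2059)
3^512 ≡ 1067^2 = 1138489 ≡ 1921 (mod 2059)
3^1024 ≡ 1921^2 = 3690241 ≡ 513 (mod 2059)
3^2048 ≡ 513^2 = 263169 ≡ 1676 (mod 2059)
2058 = 2048 + 8 + 2 in binary powers of 2.
So 3^2058 ≡ 1676 · 384 · 9 ≡ 289 (mod 2059).
Since 289 ≠ 1, base 3 is a Fermat witness: 2059 is composite.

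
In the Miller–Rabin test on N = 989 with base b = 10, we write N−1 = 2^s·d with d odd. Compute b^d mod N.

203

989 − 1 = 988 = 2^2 · 247, so d = 247.
10^1 ≡ 10 (mod 989)
10^2 ≡ 10^2 = 100 ≡ 100 (mod 989)
10^4 ≡ 100^2 = 10000 ≡ 110 (mod 989)
10^8 ≡ 110^2 = 12100 ≡ 232 (mod 989)
10^16 ≡ 232^2 = 53824 ≡ 418 (mod 989)
10^32 ≡ 418^2 = 174724 ≡ 660 (mod 989)
10^64 ≡ 660^2 = 435600 ≡ 440 (mod 989)
10^128 ≡ 440^2 = 193600 ≡ 745 (mod 989)
247 = 128 + 64 + 32 + 16 + 4 + 2 + 1 in binary powers of 2.
So 10^247 ≡ 745 · 440 · 660 · 418 · 110 · 100 · 10 ≡ 203 (mod 989).
Squaring chain: 203 → 660; never reaches −1, so base 10 is a Miller–Rabin witness that 989 is composite.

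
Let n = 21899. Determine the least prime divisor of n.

61

21899 is odd.
Digit sum 29, not divisible by 3.
Ends in 9: not divisible by 5.
7: 21899 = 7·3128 + 3
11: 21899 = 11·1990 + 9
13: 21899 = 13·1684 + 7
17: 21899 = 17·1288 + 3
19: 21899 = 19·1152 + 11
23: 21899 = 23·952 + 3
29: 21899 = 29·755 + 4
31: 21899 = 31·706 + 13
37: 21899 = 37·591 + 32
41: 21899 = 41·534 + 5
43: 21899 = 43·509 + 12
47: 21899 = 47·465 + 44
53: 21899 = 53·413 + 10
59: 21899 = 59·371 + 10
61: 21899 = 61·359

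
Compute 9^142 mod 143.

9^1 ≡ 9 (mod 143)
9^2 ≡ 9^2 = 81 ≡ 81 (mod 143)
9^4 ≡ 81^2 = 6561 ≡ 126 (mod 143)
9^8 ≡ 126^2 = 15876 ≡ 3 (mod 143)
9^16 ≡ 3^2 = 9 ≡ 9 (mod 143)
9^32 ≡ 9^2 = 81 ≡ 81 (mod 143)
9^64 ≡ 81^2 = 6561 ≡ 126 (mod 143)
9^128 ≡ 126^2 = 15876 ≡ 3 (mod 143)
142 = 128 + 8 + 4 + 2 in binary powers of 2.
So 9^142 ≡ 3 · 3 · 126 · 81 ≡ 48 (mod 143).
Since 48 ≠ 1, base 9 is a Fermat witness: 143 is composite.

48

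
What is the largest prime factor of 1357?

1357 = 23 · 59
59 is prime.
So 1357 = 23 · 59; the largest prime factor is 59.

59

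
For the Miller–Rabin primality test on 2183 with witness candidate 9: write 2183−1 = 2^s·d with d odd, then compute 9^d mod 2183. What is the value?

1302

2183 − 1 = 2182 = 2^1 · 1091, so d = 1091.
9^1 ≡ 9 (mod 2183)
9^2 ≡ 9^2 = 81 ≡ 81 (mod 2183)
9^4 ≡ 81^2 = 6561 ≡ 12 (mod 2183)
9^8 ≡ 12^2 = 144 ≡ 144 (mod 2183)
9^16 ≡ 144^2 = 20736 ≡ 1089 (mod 2183)
9^32 ≡ 1089^2 = 1185921 ≡ 552 (mod 2183)
9^64 ≡ 552^2 = 304704 ≡ 1267 (mod 2183)
9^128 ≡ 1267^2 = 1605289 ≡ 784 (mod 2183)
9^256 ≡ 784^2 = 614656 ≡ 1233 (mod 2183)
9^512 ≡ 1233^2 = 1520289 ≡ 921 (mod 2183)
9^1024 ≡ 921^2 = 848241 ≡ 1237 (mod 2183)
1091 = 1024 + 64 + 2 + 1 in binary powers of 2.
So 9^1091 ≡ 1237 · 1267 · 81 · 9 ≡ 1302 (mod 2183).
Squaring chain: 1302; never reaches −1, so base 9 is a Miller–Rabin witness that 2183 is composite.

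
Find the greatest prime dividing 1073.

37

1073 = 29 · 37
37 is prime.
So 1073 = 29 · 37; the largest prime factor is 37.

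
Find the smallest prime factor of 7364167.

73

7364167 is odd.
Digit sum 34, not divisible by 3.
Ends in 7: not divisible by 5.
7: 7364167 = 7·1052023 + 6
11: 7364167 = 11·669469 + 8
13: 7364167 = 13·566474 + 5
17: 7364167 = 17·433186 + 5
19: 7364167 = 19·387587 + 14
23: 7364167 = 23·320181 + 4
29: 7364167 = 29·253936 + 23
31: 7364167 = 31·237553 + 24
37: 7364167 = 37·199031 + 20
41: 7364167 = 41·179613 + 34
43: 7364167 = 43·171259 + 30
47: 7364167 = 47·156684 + 19
53: 7364167 = 53·138946 + 29
59: 7364167 = 59·124816 + 23
61: 7364167 = 61·120724 + 3
67: 7364167 = 67·109912 + 63
71: 7364167 = 71·103720 + 47
73: 7364167 = 73·100879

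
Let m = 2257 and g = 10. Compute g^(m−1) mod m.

1925

10^1 ≡ 10 (mod 2257)
10^2 ≡ 10^2 = 100 ≡ 100 (mod 2257)
10^4 ≡ 100^2 = 10000 ≡ 972 (mod 2257)
10^8 ≡ 972^2 = 944784 ≡ 1358 (mod 2257)
10^16 ≡ 1358^2 = 1844164 ≡ 195 (mod 2257)
10^32 ≡ 195^2 = 38025 ≡ 1913 (mod 2257)
10^64 ≡ 1913^2 = 3659569 ≡ 972 (mod 2257)
10^128 ≡ 972^2 = 944784 ≡ 1358 (mod 2257)
10^256 ≡ 1358^2 = 1844164 ≡ 195 (mod 2257)
10^512 ≡ 195^2 = 38025 ≡ 1913 (mod 2257)
10^1024 ≡ 1913^2 = 3659569 ≡ 972 (mod 2257)
10^2048 ≡ 972^2 = 944784 ≡ 1358 (mod 2257)
2256 = 2048 + 128 + 64 + 16 in binary powers of 2.
So 10^2256 ≡ 1358 · 1358 · 972 · 195 ≡ 1925 (mod 2257).
Since 1925 ≠ 1, base 10 is a Fermat witness: 2257 is composite.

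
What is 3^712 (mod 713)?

696

3^1 ≡ 3 (mod 713)
3^2 ≡ 3^2 = 9 ≡ 9 (mod 713)
3^4 ≡ 9^2 = 81 ≡ 81 (mod 713)
3^8 ≡ 81^2 = 6561 ≡ 144 (mod 713)
3^16 ≡ 144^2 = 20736 ≡ 59 (mod 713)
3^32 ≡ 59^2 = 3481 ≡ 629 (mod 713)
3^64 ≡ 629^2 = 395641 ≡ 639 (mod 713)
3^128 ≡ 639^2 = 408321 ≡ 485 (mod 713)
3^256 ≡ 485^2 = 235225 ≡ 648 (mod 713)
3^512 ≡ 648^2 = 419904 ≡ 660 (mod 713)
712 = 512 + 128 + 64 + 8 in binary powers of 2.
So 3^712 ≡ 660 · 485 · 639 · 144 ≡ 696 (mod 713).
Since 696 ≠ 1, base 3 is a Fermat witness: 713 is composite.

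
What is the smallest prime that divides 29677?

59

29677 is odd.
Digit sum 31, not divisible by 3.
Ends in 7: not divisible by 5.
7: 29677 = 7·4239 + 4
11: 29677 = 11·2697 + 10
13: 29677 = 13·2282 + 11
17: 29677 = 17·1745 + 12
19: 29677 = 19·1561 + 18
23: 29677 = 23·1290 + 7
29: 29677 = 29·1023 + 10
31: 29677 = 31·957 + 10
37: 29677 = 37·802 + 3
41: 29677 = 41·723 + 34
43: 29677 = 43·690 + 7
47: 29677 = 47·631 + 20
53: 29677 = 53·559 + 50
59: 29677 = 59·503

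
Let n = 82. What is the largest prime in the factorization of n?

41

82 = 2 · 41
41 is prime.
So 82 = 2 · 41; the largest prime factor is 41.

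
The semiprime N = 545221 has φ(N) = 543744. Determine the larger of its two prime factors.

769

φ(n) = (p−1)(q−1) = n − (p+q) + 1, so p + q = 545221 − 543744 + 1 = 1478.
p and q are the roots of t² − 1478t + 545221 = 0.
Discriminant: 1478² − 4·545221 = 2184484 − 2180884 = 3600; √3600 = 60.
q = (1478 − 60)/2 = 709, p = (1478 + 60)/2 = 769.
Check: 709 · 769 = 545221.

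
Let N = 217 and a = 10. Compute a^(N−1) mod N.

64

10^1 ≡ 10 (mod 217)
10^2 ≡ 10^2 = 100 ≡ 100 (mod 217)
10^4 ≡ 100^2 = 10000 ≡ 18 (mod 217)
10^8 ≡ 18^2 = 324 ≡ 107 (mod 217)
10^16 ≡ 107^2 = 11449 ≡ 165 (mod 217)
10^32 ≡ 165^2 = 27225 ≡ 100 (mod 217)
10^64 ≡ 100^2 = 10000 ≡ 18 (mod 217)
10^128 ≡ 18^2 = 324 ≡ 107 (mod 217)
216 = 128 + 64 + 16 + 8 in binary powers of 2.
So 10^216 ≡ 107 · 18 · 165 · 107 ≡ 64 (mod 217).
Since 64 ≠ 1, base 10 is a Fermat witness: 217 is composite.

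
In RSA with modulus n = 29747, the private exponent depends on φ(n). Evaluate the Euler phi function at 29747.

29400

Factor: 29747 = 151 · 197.
φ(29747) = (151−1) · (197−1) = 150 · 196 = 29400.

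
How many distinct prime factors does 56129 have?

56129 = 37^2 · 41
56129 = 37^2 · 41, which has 2 distinct prime factors.

2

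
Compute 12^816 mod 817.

704

12^1 ≡ 12 (mod 817)
12^2 ≡ 12^2 = 144 ≡ 144 (mod 817)
12^4 ≡ 144^2 = 20736 ≡ 311 (mod 817)
12^8 ≡ 311^2 = 96721 ≡ 315 (mod 817)
12^16 ≡ 315^2 = 99225 ≡ 368 (mod 817)
12^32 ≡ 368^2 = 135424 ≡ 619 (mod 817)
12^64 ≡ 619^2 = 383161 ≡ 805 (mod 817)
12^128 ≡ 805^2 = 648025 ≡ 144 (mod 817)
12^256 ≡ 144^2 = 20736 ≡ 311 (mod 817)
12^512 ≡ 311^2 = 96721 ≡ 315 (mod 817)
816 = 512 + 256 + 32 + 16 in binary powers of 2.
So 12^816 ≡ 315 · 311 · 619 · 368 ≡ 704 (mod 817).
Since 704 ≠ 1, base 12 is a Fermat witness: 817 is composite.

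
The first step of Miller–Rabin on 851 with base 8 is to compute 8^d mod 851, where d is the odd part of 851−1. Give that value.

541

851 − 1 = 850 = 2^1 · 425, so d = 425.
8^1 ≡ 8 (mod 851)
8^2 ≡ 8^2 = 64 ≡ 64 (mod 851)
8^4 ≡ 64^2 = 4096 ≡ 692 (mod 851)
8^8 ≡ 692^2 = 478864 ≡ 602 (mod 851)
8^16 ≡ 602^2 = 362404 ≡ 729 (mod 851)
8^32 ≡ 729^2 = 531441 ≡ 417 (mod 851)
8^64 ≡ 417^2 = 173889 ≡ 285 (mod 851)
8^128 ≡ 285^2 = 81225 ≡ 380 (mod 851)
8^256 ≡ 380^2 = 144400 ≡ 581 (mod 851)
425 = 256 + 128 + 32 + 8 + 1 in binary powers of 2.
So 8^425 ≡ 581 · 380 · 417 · 602 · 8 ≡ 541 (mod 851).
Squaring chain: 541; never reaches −1, so base 8 is a Miller–Rabin witness that 851 is composite.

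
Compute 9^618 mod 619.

1

9^1 ≡ 9 (mod 619)
9^2 ≡ 9^2 = 81 ≡ 81 (mod 619)
9^4 ≡ 81^2 = 6561 ≡ 371 (mod 619)
9^8 ≡ 371^2 = 137641 ≡ 223 (mod 619)
9^16 ≡ 223^2 = 49729 ≡ 209 (mod 619)
9^32 ≡ 209^2 = 43681 ≡ 351 (mod 619)
9^64 ≡ 351^2 = 123201 ≡ 20 (mod 619)
9^128 ≡ 20^2 = 400 ≡ 400 (mod 619)
9^256 ≡ 400^2 = 160000 ≡ 298 (mod 619)
9^512 ≡ 298^2 = 88804 ≡ 287 (mod 619)
618 = 512 + 64 + 32 + 8 + 2 in binary powers of 2.
So 9^618 ≡ 287 · 20 · 351 · 223 · 81 ≡ 1 (mod 619).
Since the result is 1, base 9 gives no evidence that 619 is composite.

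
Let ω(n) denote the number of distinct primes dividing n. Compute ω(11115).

11115 = 3^2 · 1235
1235 = 5 · 247
247 = 13 · 19
11115 = 3^2 · 5 · 13 · 19, which has 4 distinct prime factors.

4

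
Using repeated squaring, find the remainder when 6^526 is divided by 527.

366

6^1 ≡ 6 (mod 527)
6^2 ≡ 6^2 = 36 ≡ 36 (mod 527)
6^4 ≡ 36^2 = 1296 ≡ 242 (mod 527)
6^8 ≡ 242^2 = 58564 ≡ 67 (mod 527)
6^16 ≡ 67^2 = 4489 ≡ 273 (mod 527)
6^32 ≡ 273^2 = 74529 ≡ 222 (mod 527)
6^64 ≡ 222^2 = 49284 ≡ 273 (mod 527)
6^128 ≡ 273^2 = 74529 ≡ 222 (mod 527)
6^256 ≡ 222^2 = 49284 ≡ 273 (mod 527)
6^512 ≡ 273^2 = 74529 ≡ 222 (mod 527)
526 = 512 + 8 + 4 + 2 in binary powers of 2.
So 6^526 ≡ 222 · 67 · 242 · 36 ≡ 366 (mod 527).
Since 366 ≠ 1, base 6 is a Fermat witness: 527 is composite.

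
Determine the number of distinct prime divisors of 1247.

1247 = 29 · 43
1247 = 29 · 43, which has 2 distinct prime factors.

2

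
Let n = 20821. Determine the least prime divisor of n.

47

20821 is odd.
Digit sum 13, not divisible by 3.
Ends in 1: not divisible by 5.
7: 20821 = 7·2974 + 3
11: 20821 = 11·1892 + 9
13: 20821 = 13·1601 + 8
17: 20821 = 17·1224 + 13
19: 20821 = 19·1095 + 16
23: 20821 = 23·905 + 6
29: 20821 = 29·717 + 28
31: 20821 = 31·671 + 20
37: 20821 = 37·562 + 27
41: 20821 = 41·507 + 34
43: 20821 = 43·484 + 9
47: 20821 = 47·443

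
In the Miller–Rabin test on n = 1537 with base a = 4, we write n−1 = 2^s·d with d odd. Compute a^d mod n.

64

1537 − 1 = 1536 = 2^9 · 3, so d = 3.
4^1 ≡ 4 (mod 1537)
4^2 ≡ 4^2 = 16 ≡ 16 (mod 1537)
3 = 2 + 1 in binary powers of 2.
So 4^3 ≡ 16 · 4 ≡ 64 (mod 1537).
Squaring chain: 64 → 1022 → 861 → 487 → 471 → 513 → 342 → 152 → 49; never reaches −1, so base 4 is a Miller–Rabin witness that 1537 is composite.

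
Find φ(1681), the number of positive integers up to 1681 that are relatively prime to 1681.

Factor: 1681 = 41^2.
φ(1681) = 41^1·(41−1) = 1640.

1640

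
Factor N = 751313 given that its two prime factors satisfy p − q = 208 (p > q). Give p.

Since p = q + 208, we have 751313 = q(q + 208), so q² + 208q − 751313 = 0.
Discriminant: 208² + 4·751313 = 43264 + 3005252 = 3048516; √3048516 = 1746.
q = (−208 + 1746)/2 = 769, and p = q + 208 = 977.
Check: 769 · 977 = 751313.

977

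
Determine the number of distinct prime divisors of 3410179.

3

3410179 = 37^2 · 2491
2491 = 47 · 53
3410179 = 37^2 · 47 · 53, which has 3 distinct prime factors.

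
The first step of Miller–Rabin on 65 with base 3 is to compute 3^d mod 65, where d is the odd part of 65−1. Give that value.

3

65 − 1 = 64 = 2^6 · 1, so d = 1.
3^1 ≡ 3 (mod 65)
1 = 1 in binary powers of 2.
So 3^1 ≡ 3 ≡ 3 (mod 65).
Squaring chain: 3 → 9 → 16 → 61 → 16 → 61; never reaches −1, so base 3 is a Miller–Rabin witness that 65 is composite.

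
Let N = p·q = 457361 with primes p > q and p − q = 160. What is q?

601

Since p = q + 160, we have 457361 = q(q + 160), so q² + 160q − 457361 = 0.
Discriminant: 160² + 4·457361 = 25600 + 1829444 = 1855044; √1855044 = 1362.
q = (−160 + 1362)/2 = 601, and p = q + 160 = 761.
Check: 601 · 761 = 457361.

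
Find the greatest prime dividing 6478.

6478 = 2 · 3239
3239 = 41 · 79
79 is prime.
So 6478 = 2 · 41 · 79; the largest prime factor is 79.

79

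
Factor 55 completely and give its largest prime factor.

55 = 5 · 11
11 is prime.
So 55 = 5 · 11; the largest prime factor is 11.

11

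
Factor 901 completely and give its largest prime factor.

901 = 17 · 53
53 is prime.
So 901 = 17 · 53; the largest prime factor is 53.

53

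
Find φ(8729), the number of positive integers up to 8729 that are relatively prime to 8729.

7056

Factor: 8729 = 7 · 29 · 43.
φ(8729) = (7−1) · (29−1) · (43−1) = 6 · 28 · 42 = 7056.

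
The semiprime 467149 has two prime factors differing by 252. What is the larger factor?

821

Since p = q + 252, we have 467149 = q(q + 252), so q² + 252q − 467149 = 0.
Discriminant: 252² + 4·467149 = 63504 + 1868596 = 1932100; √1932100 = 1390.
q = (−252 + 1390)/2 = 569, and p = q + 252 = 821.
Check: 569 · 821 = 467149.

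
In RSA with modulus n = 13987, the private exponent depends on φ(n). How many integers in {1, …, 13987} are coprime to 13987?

Factor: 13987 = 71 · 197.
φ(13987) = (71−1) · (197−1) = 70 · 196 = 13720.

13720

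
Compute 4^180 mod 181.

1

4^1 ≡ 4 (mod 181)
4^2 ≡ 4^2 = 16 ≡ 16 (mod 181)
4^4 ≡ 16^2 = 256 ≡ 75 (mod 181)
4^8 ≡ 75^2 = 5625 ≡ 14 (mod 181)
4^16 ≡ 14^2 = 196 ≡ 15 (mod 181)
4^32 ≡ 15^2 = 225 ≡ 44 (mod 181)
4^64 ≡ 44^2 = 1936 ≡ 126 (mod 181)
4^128 ≡ 126^2 = 15876 ≡ 129 (mod 181)
180 = 128 + 32 + 16 + 4 in binary powers of 2.
So 4^180 ≡ 129 · 44 · 15 · 75 ≡ 1 (mod 181).
Since the result is 1, base 4 gives no evidence that 181 is composite.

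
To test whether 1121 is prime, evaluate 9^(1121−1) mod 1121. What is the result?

9^1 ≡ 9 (mod 1121)
9^2 ≡ 9^2 = 81 ≡ 81 (mod 1121)
9^4 ≡ 81^2 = 6561 ≡ 956 (mod 1121)
9^8 ≡ 956^2 = 913936 ≡ 321 (mod 1121)
9^16 ≡ 321^2 = 103041 ≡ 1030 (mod 1121)
9^32 ≡ 1030^2 = 1060900 ≡ 434 (mod 1121)
9^64 ≡ 434^2 = 188356 ≡ 28 (mod 1121)
9^128 ≡ 28^2 = 784 ≡ 784 (mod 1121)
9^256 ≡ 784^2 = 614656 ≡ 348 (mod 1121)
9^512 ≡ 348^2 = 121104 ≡ 36 (mod 1121)
9^1024 ≡ 36^2 = 1296 ≡ 175 (mod 1121)
1120 = 1024 + 64 + 32 in binary powers of 2.
So 9^1120 ≡ 175 · 28 · 434 ≡ 63 (mod 1121).
Since 63 ≠ 1, base 9 is a Fermat witness: 1121 is composite.

63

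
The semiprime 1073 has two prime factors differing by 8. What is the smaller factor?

Since p = q + 8, we have 1073 = q(q + 8), so q² + 8q − 1073 = 0.
Discriminant: 8² + 4·1073 = 64 + 4292 = 4356; √4356 = 66.
q = (−8 + 66)/2 = 29, and p = q + 8 = 37.
Check: 29 · 37 = 1073.

29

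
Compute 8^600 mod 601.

8^1 ≡ 8 (mod 601)
8^2 ≡ 8^2 = 64 ≡ 64 (mod 601)
8^4 ≡ 64^2 = 4096 ≡ 490 (mod 601)
8^8 ≡ 490^2 = 240100 ≡ 301 (mod 601)
8^16 ≡ 301^2 = 90601 ≡ 451 (mod 601)
8^32 ≡ 451^2 = 203401 ≡ 263 (mod 601)
8^64 ≡ 263^2 = 69169 ≡ 54 (mod 601)
8^128 ≡ 54^2 = 2916 ≡ 512 (mod 601)
8^256 ≡ 512^2 = 262144 ≡ 108 (mod 601)
8^512 ≡ 108^2 = 11664 ≡ 245 (mod 601)
600 = 512 + 64 + 16 + 8 in binary powers of 2.
So 8^600 ≡ 245 · 54 · 451 · 301 ≡ 1 (mod 601).
Since the result is 1, base 8 gives no evidence that 601 is composite.

1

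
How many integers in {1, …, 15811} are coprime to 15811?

Factor: 15811 = 97 · 163.
φ(15811) = (97−1) · (163−1) = 96 · 162 = 15552.

15552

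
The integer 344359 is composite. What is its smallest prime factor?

344359 is odd.
Digit sum 28, not divisible by 3.
Ends in 9: not divisible by 5.
7: 344359 = 7·49194 + 1
11: 344359 = 11·31305 + 4
13: 344359 = 13·26489 + 2
17: 344359 = 17·20256 + 7
19: 344359 = 19·18124 + 3
23: 344359 = 23·14972 + 3
29: 344359 = 29·11874 + 13
31: 344359 = 31·11108 + 11
37: 344359 = 37·9307

37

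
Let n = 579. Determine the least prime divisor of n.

579 is odd.
Digit sum 21, divisible by 3.

3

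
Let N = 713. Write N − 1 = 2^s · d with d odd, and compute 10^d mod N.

713 − 1 = 712 = 2^3 · 89, so d = 89.
10^1 ≡ 10 (mod 713)
10^2 ≡ 10^2 = 100 ≡ 100 (mod 713)
10^4 ≡ 100^2 = 10000 ≡ 18 (mod 713)
10^8 ≡ 18^2 = 324 ≡ 324 (mod 713)
10^16 ≡ 324^2 = 104976 ≡ 165 (mod 713)
10^32 ≡ 165^2 = 27225 ≡ 131 (mod 713)
10^64 ≡ 131^2 = 17161 ≡ 49 (mod 713)
89 = 64 + 16 + 8 + 1 in binary powers of 2.
So 10^89 ≡ 49 · 165 · 324 · 10 ≡ 493 (mod 713).
Squaring chain: 493 → 629 → 639; never reaches −1, so base 10 is a Miller–Rabin witness that 713 is composite.

493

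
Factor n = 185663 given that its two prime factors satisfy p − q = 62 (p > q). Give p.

463

Since p = q + 62, we have 185663 = q(q + 62), so q² + 62q − 185663 = 0.
Discriminant: 62² + 4·185663 = 3844 + 742652 = 746496; √746496 = 864.
q = (−62 + 864)/2 = 401, and p = q + 62 = 463.
Check: 401 · 463 = 185663.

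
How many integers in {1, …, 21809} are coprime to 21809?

Factor: 21809 = 113 · 193.
φ(21809) = (113−1) · (193−1) = 112 · 192 = 21504.

21504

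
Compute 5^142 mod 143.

25

5^1 ≡ 5 (mod 143)
5^2 ≡ 5^2 = 25 ≡ 25 (mod 143)
5^4 ≡ 25^2 = 625 ≡ 53 (mod 143)
5^8 ≡ 53^2 = 2809 ≡ 92 (mod 143)
5^16 ≡ 92^2 = 8464 ≡ 27 (mod 143)
5^32 ≡ 27^2 = 729 ≡ 14 (mod 143)
5^64 ≡ 14^2 = 196 ≡ 53 (mod 143)
5^128 ≡ 53^2 = 2809 ≡ 92 (mod 143)
142 = 128 + 8 + 4 + 2 in binary powers of 2.
So 5^142 ≡ 92 · 92 · 53 · 25 ≡ 25 (mod 143).
Since 25 ≠ 1, base 5 is a Fermat witness: 143 is composite.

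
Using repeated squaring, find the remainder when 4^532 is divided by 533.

4^1 ≡ 4 (mod 533)
4^2 ≡ 4^2 = 16 ≡ 16 (mod 533)
4^4 ≡ 16^2 = 256 ≡ 256 (mod 533)
4^8 ≡ 256^2 = 65536 ≡ 510 (mod 533)
4^16 ≡ 510^2 = 260100 ≡ 529 (mod 533)
4^32 ≡ 529^2 = 279841 ≡ 16 (mod 533)
4^64 ≡ 16^2 = 256 ≡ 256 (mod 533)
4^128 ≡ 256^2 = 65536 ≡ 510 (mod 533)
4^256 ≡ 510^2 = 260100 ≡ 529 (mod 533)
4^512 ≡ 529^2 = 279841 ≡ 16 (mod 533)
532 = 512 + 16 + 4 in binary powers of 2.
So 4^532 ≡ 16 · 529 · 256 ≡ 139 (mod 533).
Since 139 ≠ 1, base 4 is a Fermat witness: 533 is composite.

139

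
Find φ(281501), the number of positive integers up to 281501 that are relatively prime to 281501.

Factor: 281501 = 11 · 157 · 163.
φ(281501) = (11−1) · (157−1) · (163−1) = 10 · 156 · 162 = 252720.

252720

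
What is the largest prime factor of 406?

29

406 = 2 · 203
203 = 7 · 29
29 is prime.
So 406 = 2 · 7 · 29; the largest prime factor is 29.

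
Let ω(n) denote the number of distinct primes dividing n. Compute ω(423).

423 = 3^2 · 47
423 = 3^2 · 47, which has 2 distinct prime factors.

2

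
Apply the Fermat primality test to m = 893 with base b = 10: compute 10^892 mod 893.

332

10^1 ≡ 10 (mod 893)
10^2 ≡ 10^2 = 100 ≡ 100 (mod 893)
10^4 ≡ 100^2 = 10000 ≡ 177 (mod 893)
10^8 ≡ 177^2 = 31329 ≡ 74 (mod 893)
10^16 ≡ 74^2 = 5476 ≡ 118 (mod 893)
10^32 ≡ 118^2 = 13924 ≡ 529 (mod 893)
10^64 ≡ 529^2 = 279841 ≡ 332 (mod 893)
10^128 ≡ 332^2 = 110224 ≡ 385 (mod 893)
10^256 ≡ 385^2 = 148225 ≡ 880 (mod 893)
10^512 ≡ 880^2 = 774400 ≡ 169 (mod 893)
892 = 512 + 256 + 64 + 32 + 16 + 8 + 4 in binary powers of 2.
So 10^892 ≡ 169 · 880 · 332 · 529 · 118 · 74 · 177 ≡ 332 (mod 893).
Since 332 ≠ 1, base 10 is a Fermat witness: 893 is composite.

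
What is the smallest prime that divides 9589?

43

9589 is odd.
Digit sum 31, not divisible by 3.
Ends in 9: not divisible by 5.
7: 9589 = 7·1369 + 6
11: 9589 = 11·871 + 8
13: 9589 = 13·737 + 8
17: 9589 = 17·564 + 1
19: 9589 = 19·504 + 13
23: 9589 = 23·416 + 21
29: 9589 = 29·330 + 19
31: 9589 = 31·309 + 10
37: 9589 = 37·259 + 6
41: 9589 = 41·233 + 36
43: 9589 = 43·223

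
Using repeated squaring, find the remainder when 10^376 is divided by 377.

10^1 ≡ 10 (mod 377)
10^2 ≡ 10^2 = 100 ≡ 100 (mod 377)
10^4 ≡ 100^2 = 10000 ≡ 198 (mod 377)
10^8 ≡ 198^2 = 39204 ≡ 373 (mod 377)
10^16 ≡ 373^2 = 139129 ≡ 16 (mod 377)
10^32 ≡ 16^2 = 256 ≡ 256 (mod 377)
10^64 ≡ 256^2 = 65536 ≡ 315 (mod 377)
10^128 ≡ 315^2 = 99225 ≡ 74 (mod 377)
10^256 ≡ 74^2 = 5476 ≡ 198 (mod 377)
376 = 256 + 64 + 32 + 16 + 8 in binary powers of 2.
So 10^376 ≡ 198 · 315 · 256 · 16 · 373 ≡ 107 (mod 377).
Since 107 ≠ 1, base 10 is a Fermat witness: 377 is composite.

107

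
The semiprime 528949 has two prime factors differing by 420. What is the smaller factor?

Since p = q + 420, we have 528949 = q(q + 420), so q² + 420q − 528949 = 0.
Discriminant: 420² + 4·528949 = 176400 + 2115796 = 2292196; √2292196 = 1514.
q = (−420 + 1514)/2 = 547, and p = q + 420 = 967.
Check: 547 · 967 = 528949.

547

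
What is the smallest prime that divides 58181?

58181 is odd.
Digit sum 23, not divisible by 3.
Ends in 1: not divisible by 5.
7: 58181 = 7·8311 + 4
11: 58181 = 11·5289 + 2
13: 58181 = 13·4475 + 6
17: 58181 = 17·3422 + 7
19: 58181 = 19·3062 + 3
23: 58181 = 23·2529 + 14
29: 58181 = 29·2006 + 7
31: 58181 = 31·1876 + 25
37: 58181 = 37·1572 + 17
41: 58181 = 41·1419 + 2
43: 58181 = 43·1353 + 2
47: 58181 = 47·1237 + 42
53: 58181 = 53·1097 + 40
59: 58181 = 59·986 + 7
61: 58181 = 61·953 + 48
67: 58181 = 67·868 + 25
71: 58181 = 71·819 + 32
73: 58181 = 73·797

73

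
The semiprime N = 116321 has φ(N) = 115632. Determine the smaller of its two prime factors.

φ(n) = (p−1)(q−1) = n − (p+q) + 1, so p + q = 116321 − 115632 + 1 = 690.
p and q are the roots of t² − 690t + 116321 = 0.
Discriminant: 690² − 4·116321 = 476100 − 465284 = 10816; √10816 = 104.
q = (690 − 104)/2 = 293, p = (690 + 104)/2 = 397.
Check: 293 · 397 = 116321.

293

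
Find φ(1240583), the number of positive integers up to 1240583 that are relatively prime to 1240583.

1204000

Factor: 1240583 = 71 · 101 · 173.
φ(1240583) = (71−1) · (101−1) · (173−1) = 70 · 100 · 172 = 1204000.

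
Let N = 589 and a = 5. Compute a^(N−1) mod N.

5^1 ≡ 5 (mod 589)
5^2 ≡ 5^2 = 25 ≡ 25 (mod 589)
5^4 ≡ 25^2 = 625 ≡ 36 (mod 589)
5^8 ≡ 36^2 = 1296 ≡ 118 (mod 589)
5^16 ≡ 118^2 = 13924 ≡ 377 (mod 589)
5^32 ≡ 377^2 = 142129 ≡ 180 (mod 589)
5^64 ≡ 180^2 = 32400 ≡ 5 (mod 589)
5^128 ≡ 5^2 = 25 ≡ 25 (mod 589)
5^256 ≡ 25^2 = 625 ≡ 36 (mod 589)
5^512 ≡ 36^2 = 1296 ≡ 118 (mod 589)
588 = 512 + 64 + 8 + 4 in binary powers of 2.
So 5^588 ≡ 118 · 5 · 118 · 36 ≡ 125 (mod 589).
Since 125 ≠ 1, base 5 is a Fermat witness: 589 is composite.

125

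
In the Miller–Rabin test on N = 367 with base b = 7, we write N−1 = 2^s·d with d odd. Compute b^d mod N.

367 − 1 = 366 = 2^1 · 183, so d = 183.
7^1 ≡ 7 (mod 367)
7^2 ≡ 7^2 = 49 ≡ 49 (mod 367)
7^4 ≡ 49^2 = 2401 ≡ 199 (mod 367)
7^8 ≡ 199^2 = 39601 ≡ 332 (mod 367)
7^16 ≡ 332^2 = 110224 ≡ 124 (mod 367)
7^32 ≡ 124^2 = 15376 ≡ 329 (mod 367)
7^64 ≡ 329^2 = 108241 ≡ 343 (mod 367)
7^128 ≡ 343^2 = 117649 ≡ 209 (mod 367)
183 = 128 + 32 + 16 + 4 + 2 + 1 in binary powers of 2.
So 7^183 ≡ 209 · 329 · 124 · 199 · 49 · 7 ≡ 1 (mod 367).
Since 7^d ≡ 1 (mod 367), base 7 does not prove 367 composite.

1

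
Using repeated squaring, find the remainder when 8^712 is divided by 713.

188

8^1 ≡ 8 (mod 713)
8^2 ≡ 8^2 = 64 ≡ 64 (mod 713)
8^4 ≡ 64^2 = 4096 ≡ 531 (mod 713)
8^8 ≡ 531^2 = 281961 ≡ 326 (mod 713)
8^16 ≡ 326^2 = 106276 ≡ 39 (mod 713)
8^32 ≡ 39^2 = 1521 ≡ 95 (mod 713)
8^64 ≡ 95^2 = 9025 ≡ 469 (mod 713)
8^128 ≡ 469^2 = 219961 ≡ 357 (mod 713)
8^256 ≡ 357^2 = 127449 ≡ 535 (mod 713)
8^512 ≡ 535^2 = 286225 ≡ 312 (mod 713)
712 = 512 + 128 + 64 + 8 in binary powers of 2.
So 8^712 ≡ 312 · 357 · 469 · 326 ≡ 188 (mod 713).
Since 188 ≠ 1, base 8 is a Fermat witness: 713 is composite.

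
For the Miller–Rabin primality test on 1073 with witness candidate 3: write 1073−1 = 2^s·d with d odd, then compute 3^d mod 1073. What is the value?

363

1073 − 1 = 1072 = 2^4 · 67, so d = 67.
3^1 ≡ 3 (mod 1073)
3^2 ≡ 3^2 = 9 ≡ 9 (mod 1073)
3^4 ≡ 9^2 = 81 ≡ 81 (mod 1073)
3^8 ≡ 81^2 = 6561 ≡ 123 (mod 1073)
3^16 ≡ 123^2 = 15129 ≡ 107 (mod 1073)
3^32 ≡ 107^2 = 11449 ≡ 719 (mod 1073)
3^64 ≡ 719^2 = 516961 ≡ 848 (mod 1073)
67 = 64 + 2 + 1 in binary powers of 2.
So 3^67 ≡ 848 · 9 · 3 ≡ 363 (mod 1073).
Squaring chain: 363 → 863 → 107 → 719; never reaches −1, so base 3 is a Miller–Rabin witness that 1073 is composite.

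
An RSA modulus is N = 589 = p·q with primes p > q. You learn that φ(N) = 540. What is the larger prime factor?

31

φ(n) = (p−1)(q−1) = n − (p+q) + 1, so p + q = 589 − 540 + 1 = 50.
p and q are the roots of t² − 50t + 589 = 0.
Discriminant: 50² − 4·589 = 2500 − 2356 = 144; √144 = 12.
q = (50 − 12)/2 = 19, p = (50 + 12)/2 = 31.
Check: 19 · 31 = 589.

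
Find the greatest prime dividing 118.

59

118 = 2 · 59
59 is prime.
So 118 = 2 · 59; the largest prime factor is 59.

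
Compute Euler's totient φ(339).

224

Factor: 339 = 3 · 113.
φ(339) = (3−1) · (113−1) = 2 · 112 = 224.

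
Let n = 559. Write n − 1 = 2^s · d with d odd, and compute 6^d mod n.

559 − 1 = 558 = 2^1 · 279, so d = 279.
6^1 ≡ 6 (mod 559)
6^2 ≡ 6^2 = 36 ≡ 36 (mod 559)
6^4 ≡ 36^2 = 1296 ≡ 178 (mod 559)
6^8 ≡ 178^2 = 31684 ≡ 380 (mod 559)
6^16 ≡ 380^2 = 144400 ≡ 178 (mod 559)
6^32 ≡ 178^2 = 31684 ≡ 380 (mod 559)
6^64 ≡ 380^2 = 144400 ≡ 178 (mod 559)
6^128 ≡ 178^2 = 31684 ≡ 380 (mod 559)
6^256 ≡ 380^2 = 144400 ≡ 178 (mod 559)
279 = 256 + 16 + 4 + 2 + 1 in binary powers of 2.
So 6^279 ≡ 178 · 178 · 178 · 36 · 6 ≡ 216 (mod 559).
Squaring chain: 216; never reaches −1, so base 6 is a Miller–Rabin witness that 559 is composite.

216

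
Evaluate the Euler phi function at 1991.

Factor: 1991 = 11 · 181.
φ(1991) = (11−1) · (181−1) = 10 · 180 = 1800.

1800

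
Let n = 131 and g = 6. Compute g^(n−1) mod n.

1

6^1 ≡ 6 (mod 131)
6^2 ≡ 6^2 = 36 ≡ 36 (mod 131)
6^4 ≡ 36^2 = 1296 ≡ 117 (mod 131)
6^8 ≡ 117^2 = 13689 ≡ 65 (mod 131)
6^16 ≡ 65^2 = 4225 ≡ 33 (mod 131)
6^32 ≡ 33^2 = 1089 ≡ 41 (mod 131)
6^64 ≡ 41^2 = 1681 ≡ 109 (mod 131)
6^128 ≡ 109^2 = 11881 ≡ 91 (mod 131)
130 = 128 + 2 in binary powers of 2.
So 6^130 ≡ 91 · 36 ≡ 1 (mod 131).
Since the result is 1, base 6 gives no evidence that 131 is composite.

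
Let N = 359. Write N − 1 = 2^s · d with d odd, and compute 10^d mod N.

359 − 1 = 358 = 2^1 · 179, so d = 179.
10^1 ≡ 10 (mod 359)
10^2 ≡ 10^2 = 100 ≡ 100 (mod 359)
10^4 ≡ 100^2 = 10000 ≡ 307 (mod 359)
10^8 ≡ 307^2 = 94249 ≡ 191 (mod 359)
10^16 ≡ 191^2 = 36481 ≡ 222 (mod 359)
10^32 ≡ 222^2 = 49284 ≡ 101 (mod 359)
10^64 ≡ 101^2 = 10201 ≡ 149 (mod 359)
10^128 ≡ 149^2 = 22201 ≡ 302 (mod 359)
179 = 128 + 32 + 16 + 2 + 1 in binary powers of 2.
So 10^179 ≡ 302 · 101 · 222 · 100 · 10 ≡ 1 (mod 359).
Since 10^d ≡ 1 (mod 359), base 10 does not prove 359 composite.

1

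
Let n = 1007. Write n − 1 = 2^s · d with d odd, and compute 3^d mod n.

298

1007 − 1 = 1006 = 2^1 · 503, so d = 503.
3^1 ≡ 3 (mod 1007)
3^2 ≡ 3^2 = 9 ≡ 9 (mod 1007)
3^4 ≡ 9^2 = 81 ≡ 81 (mod 1007)
3^8 ≡ 81^2 = 6561 ≡ 519 (mod 1007)
3^16 ≡ 519^2 = 269361 ≡ 492 (mod 1007)
3^32 ≡ 492^2 = 242064 ≡ 384 (mod 1007)
3^64 ≡ 384^2 = 147456 ≡ 434 (mod 1007)
3^128 ≡ 434^2 = 188356 ≡ 47 (mod 1007)
3^256 ≡ 47^2 = 2209 ≡ 195 (mod 1007)
503 = 256 + 128 + 64 + 32 + 16 + 4 + 2 + 1 in binary powers of 2.
So 3^503 ≡ 195 · 47 · 434 · 384 · 492 · 81 · 9 · 3 ≡ 298 (mod 1007).
Squaring chain: 298; never reaches −1, so base 3 is a Miller–Rabin witness that 1007 is composite.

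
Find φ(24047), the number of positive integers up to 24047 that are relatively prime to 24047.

23736

Factor: 24047 = 139 · 173.
φ(24047) = (139−1) · (173−1) = 138 · 172 = 23736.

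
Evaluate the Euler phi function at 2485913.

Factor: 2485913 = 101 · 151 · 163.
φ(2485913) = (101−1) · (151−1) · (163−1) = 100 · 150 · 162 = 2430000.

2430000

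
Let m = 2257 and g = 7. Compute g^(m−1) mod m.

1728

7^1 ≡ 7 (mod 2257)
7^2 ≡ 7^2 = 49 ≡ 49 (mod 2257)
7^4 ≡ 49^2 = 2401 ≡ 144 (mod 2257)
7^8 ≡ 144^2 = 20736 ≡ 423 (mod 2257)
7^16 ≡ 423^2 = 178929 ≡ 626 (mod 2257)
7^32 ≡ 626^2 = 391876 ≡ 1415 (mod 2257)
7^64 ≡ 1415^2 = 2002225 ≡ 266 (mod 2257)
7^128 ≡ 266^2 = 70756 ≡ 789 (mod 2257)
7^256 ≡ 789^2 = 622521 ≡ 1846 (mod 2257)
7^512 ≡ 1846^2 = 3407716 ≡ 1903 (mod 2257)
7^1024 ≡ 1903^2 = 3621409 ≡ 1181 (mod 2257)
7^2048 ≡ 1181^2 = 1394761 ≡ 2192 (mod 2257)
2256 = 2048 + 128 + 64 + 16 in binary powers of 2.
So 7^2256 ≡ 2192 · 789 · 266 · 626 ≡ 1728 (mod 2257).
Since 1728 ≠ 1, base 7 is a Fermat witness: 2257 is composite.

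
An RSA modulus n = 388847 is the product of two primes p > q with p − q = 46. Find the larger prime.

647

Since p = q + 46, we have 388847 = q(q + 46), so q² + 46q − 388847 = 0.
Discriminant: 46² + 4·388847 = 2116 + 1555388 = 1557504; √1557504 = 1248.
q = (−46 + 1248)/2 = 601, and p = q + 46 = 647.
Check: 601 · 647 = 388847.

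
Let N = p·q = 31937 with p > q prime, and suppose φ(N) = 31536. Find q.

φ(n) = (p−1)(q−1) = n − (p+q) + 1, so p + q = 31937 − 31536 + 1 = 402.
p and q are the roots of t² − 402t + 31937 = 0.
Discriminant: 402² − 4·31937 = 161604 − 127748 = 33856; √33856 = 184.
q = (402 − 184)/2 = 109, p = (402 + 184)/2 = 293.
Check: 109 · 293 = 31937.

109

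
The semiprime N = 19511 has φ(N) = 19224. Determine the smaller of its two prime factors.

109

φ(n) = (p−1)(q−1) = n − (p+q) + 1, so p + q = 19511 − 19224 + 1 = 288.
p and q are the roots of t² − 288t + 19511 = 0.
Discriminant: 288² − 4·19511 = 82944 − 78044 = 4900; √4900 = 70.
q = (288 − 70)/2 = 109, p = (288 + 70)/2 = 179.
Check: 109 · 179 = 19511.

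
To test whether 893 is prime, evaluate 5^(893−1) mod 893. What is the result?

5^1 ≡ 5 (mod 893)
5^2 ≡ 5^2 = 25 ≡ 25 (mod 893)
5^4 ≡ 25^2 = 625 ≡ 625 (mod 893)
5^8 ≡ 625^2 = 390625 ≡ 384 (mod 893)
5^16 ≡ 384^2 = 147456 ≡ 111 (mod 893)
5^32 ≡ 111^2 = 12321 ≡ 712 (mod 893)
5^64 ≡ 712^2 = 506944 ≡ 613 (mod 893)
5^128 ≡ 613^2 = 375769 ≡ 709 (mod 893)
5^256 ≡ 709^2 = 502681 ≡ 815 (mod 893)
5^512 ≡ 815^2 = 664225 ≡ 726 (mod 893)
892 = 512 + 256 + 64 + 32 + 16 + 8 + 4 in binary powers of 2.
So 5^892 ≡ 726 · 815 · 613 · 712 · 111 · 384 · 625 ≡ 613 (mod 893).
Since 613 ≠ 1, base 5 is a Fermat witness: 893 is composite.

613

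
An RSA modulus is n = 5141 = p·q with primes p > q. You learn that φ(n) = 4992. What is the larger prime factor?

97

φ(n) = (p−1)(q−1) = n − (p+q) + 1, so p + q = 5141 − 4992 + 1 = 150.
p and q are the roots of t² − 150t + 5141 = 0.
Discriminant: 150² − 4·5141 = 22500 − 20564 = 1936; √1936 = 44.
q = (150 − 44)/2 = 53, p = (150 + 44)/2 = 97.
Check: 53 · 97 = 5141.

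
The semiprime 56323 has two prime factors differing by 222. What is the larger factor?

Since p = q + 222, we have 56323 = q(q + 222), so q² + 222q − 56323 = 0.
Discriminant: 222² + 4·56323 = 49284 + 225292 = 274576; √274576 = 524.
q = (−222 + 524)/2 = 151, and p = q + 222 = 373.
Check: 151 · 373 = 56323.

373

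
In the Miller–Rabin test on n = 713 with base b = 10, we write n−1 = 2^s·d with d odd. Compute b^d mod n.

493

713 − 1 = 712 = 2^3 · 89, so d = 89.
10^1 ≡ 10 (mod 713)
10^2 ≡ 10^2 = 100 ≡ 100 (mod 713)
10^4 ≡ 100^2 = 10000 ≡ 18 (mod 713)
10^8 ≡ 18^2 = 324 ≡ 324 (mod 713)
10^16 ≡ 324^2 = 104976 ≡ 165 (mod 713)
10^32 ≡ 165^2 = 27225 ≡ 131 (mod 713)
10^64 ≡ 131^2 = 17161 ≡ 49 (mod 713)
89 = 64 + 16 + 8 + 1 in binary powers of 2.
So 10^89 ≡ 49 · 165 · 324 · 10 ≡ 493 (mod 713).
Squaring chain: 493 → 629 → 639; never reaches −1, so base 10 is a Miller–Rabin witness that 713 is composite.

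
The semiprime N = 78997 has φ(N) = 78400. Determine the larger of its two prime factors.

φ(n) = (p−1)(q−1) = n − (p+q) + 1, so p + q = 78997 − 78400 + 1 = 598.
p and q are the roots of t² − 598t + 78997 = 0.
Discriminant: 598² − 4·78997 = 357604 − 315988 = 41616; √41616 = 204.
q = (598 − 204)/2 = 197, p = (598 + 204)/2 = 401.
Check: 197 · 401 = 78997.

401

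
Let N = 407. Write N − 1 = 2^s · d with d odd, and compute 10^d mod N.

407 − 1 = 406 = 2^1 · 203, so d = 203.
10^1 ≡ 10 (mod 407)
10^2 ≡ 10^2 = 100 ≡ 100 (mod 407)
10^4 ≡ 100^2 = 10000 ≡ 232 (mod 407)
10^8 ≡ 232^2 = 53824 ≡ 100 (mod 407)
10^16 ≡ 100^2 = 10000 ≡ 232 (mod 407)
10^32 ≡ 232^2 = 53824 ≡ 100 (mod 407)
10^64 ≡ 100^2 = 10000 ≡ 232 (mod 407)
10^128 ≡ 232^2 = 53824 ≡ 100 (mod 407)
203 = 128 + 64 + 8 + 2 + 1 in binary powers of 2.
So 10^203 ≡ 100 · 232 · 100 · 100 · 10 ≡ 285 (mod 407).
Squaring chain: 285; never reaches −1, so base 10 is a Miller–Rabin witness that 407 is composite.

285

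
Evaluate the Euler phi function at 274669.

Factor: 274669 = 17 · 107 · 151.
φ(274669) = (17−1) · (107−1) · (151−1) = 16 · 106 · 150 = 254400.

254400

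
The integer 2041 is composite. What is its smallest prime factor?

2041 is odd.
Digit sum 7, not divisible by 3.
Ends in 1: not divisible by 5.
7: 2041 = 7·291 + 4
11: 2041 = 11·185 + 6
13: 2041 = 13·157

13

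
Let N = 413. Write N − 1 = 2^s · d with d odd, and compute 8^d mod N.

413 − 1 = 412 = 2^2 · 103, so d = 103.
8^1 ≡ 8 (mod 413)
8^2 ≡ 8^2 = 64 ≡ 64 (mod 413)
8^4 ≡ 64^2 = 4096 ≡ 379 (mod 413)
8^8 ≡ 379^2 = 143641 ≡ 330 (mod 413)
8^16 ≡ 330^2 = 108900 ≡ 281 (mod 413)
8^32 ≡ 281^2 = 78961 ≡ 78 (mod 413)
8^64 ≡ 78^2 = 6084 ≡ 302 (mod 413)
103 = 64 + 32 + 4 + 2 + 1 in binary powers of 2.
So 8^103 ≡ 302 · 78 · 379 · 64 · 8 ≡ 309 (mod 413).
Squaring chain: 309 → 78; never reaches −1, so base 8 is a Miller–Rabin witness that 413 is composite.

309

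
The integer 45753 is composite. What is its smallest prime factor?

45753 is odd.
Digit sum 24, divisible by 3.

3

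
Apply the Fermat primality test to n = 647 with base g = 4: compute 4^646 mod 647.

4^1 ≡ 4 (mod 647)
4^2 ≡ 4^2 = 16 ≡ 16 (mod 647)
4^4 ≡ 16^2 = 256 ≡ 256 (mod 647)
4^8 ≡ 256^2 = 65536 ≡ 189 (mod 647)
4^16 ≡ 189^2 = 35721 ≡ 136 (mod 647)
4^32 ≡ 136^2 = 18496 ≡ 380 (mod 647)
4^64 ≡ 380^2 = 144400 ≡ 119 (mod 647)
4^128 ≡ 119^2 = 14161 ≡ 574 (mod 647)
4^256 ≡ 574^2 = 329476 ≡ 153 (mod 647)
4^512 ≡ 153^2 = 23409 ≡ 117 (mod 647)
646 = 512 + 128 + 4 + 2 in binary powers of 2.
So 4^646 ≡ 117 · 574 · 256 · 16 ≡ 1 (mod 647).
Since the result is 1, base 4 gives no evidence that 647 is composite.

1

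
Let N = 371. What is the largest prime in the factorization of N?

371 = 7 · 53
53 is prime.
So 371 = 7 · 53; the largest prime factor is 53.

53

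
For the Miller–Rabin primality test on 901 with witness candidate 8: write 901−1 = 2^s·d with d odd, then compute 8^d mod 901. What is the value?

875

901 − 1 = 900 = 2^2 · 225, so d = 225.
8^1 ≡ 8 (mod 901)
8^2 ≡ 8^2 = 64 ≡ 64 (mod 901)
8^4 ≡ 64^2 = 4096 ≡ 492 (mod 901)
8^8 ≡ 492^2 = 242064 ≡ 596 (mod 901)
8^16 ≡ 596^2 = 355216 ≡ 222 (mod 901)
8^32 ≡ 222^2 = 49284 ≡ 630 (mod 901)
8^64 ≡ 630^2 = 396900 ≡ 460 (mod 901)
8^128 ≡ 460^2 = 211600 ≡ 766 (mod 901)
225 = 128 + 64 + 32 + 1 in binary powers of 2.
So 8^225 ≡ 766 · 460 · 630 · 8 ≡ 875 (mod 901).
Squaring chain: 875 → 676; never reaches −1, so base 8 is a Miller–Rabin witness that 901 is composite.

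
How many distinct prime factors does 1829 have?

2

1829 = 31 · 59
1829 = 31 · 59, which has 2 distinct prime factors.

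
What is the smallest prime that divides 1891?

1891 is odd.
Digit sum 19, not divisible by 3.
Ends in 1: not divisible by 5.
7: 1891 = 7·270 + 1
11: 1891 = 11·171 + 10
13: 1891 = 13·145 + 6
17: 1891 = 17·111 + 4
19: 1891 = 19·99 + 10
23: 1891 = 23·82 + 5
29: 1891 = 29·65 + 6
31: 1891 = 31·61

31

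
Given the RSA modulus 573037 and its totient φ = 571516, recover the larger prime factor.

839

φ(n) = (p−1)(q−1) = n − (p+q) + 1, so p + q = 573037 − 571516 + 1 = 1522.
p and q are the roots of t² − 1522t + 573037 = 0.
Discriminant: 1522² − 4·573037 = 2316484 − 2292148 = 24336; √24336 = 156.
q = (1522 − 156)/2 = 683, p = (1522 + 156)/2 = 839.
Check: 683 · 839 = 573037.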